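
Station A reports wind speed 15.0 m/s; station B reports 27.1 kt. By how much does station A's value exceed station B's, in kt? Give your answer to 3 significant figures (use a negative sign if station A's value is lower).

2.06 kt

station A: 15.0 m/s = 29.1577 kt.
Difference: 29.1577 − 27.1000 = 2.06 kt.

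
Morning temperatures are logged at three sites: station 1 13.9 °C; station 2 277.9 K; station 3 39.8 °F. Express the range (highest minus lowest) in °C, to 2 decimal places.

station 2: 277.9 K = 4.750 °C.
station 3: 39.8 °F = 4.333 °C.
Spread: 13.900 − 4.333 = 9.567 °C.

9.57 °C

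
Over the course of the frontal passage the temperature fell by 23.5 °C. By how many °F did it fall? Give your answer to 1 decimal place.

42.3 °F

Converting a difference, only the 9/5 scale factor applies: Δ°F = 23.5 × 1.8 = 42.3 °F.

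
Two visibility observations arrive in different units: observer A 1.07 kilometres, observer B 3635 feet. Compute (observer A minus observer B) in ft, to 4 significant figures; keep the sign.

observer A: 1.07 km = 3510.499 ft.
Difference: 3510.499 − 3635.000 = -124.5 ft.

-124.5 ft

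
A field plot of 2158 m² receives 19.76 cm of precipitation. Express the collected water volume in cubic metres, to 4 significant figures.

Depth: 19.76 cm × 10 = 197.6 mm.
1 mm over 1 m² is 1 L, so volume = 197.6 × 2158 = 426420.8 L = 426.4 m³.

426.4 cubic metres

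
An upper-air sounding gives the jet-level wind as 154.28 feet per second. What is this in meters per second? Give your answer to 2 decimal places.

47.02 m/s

1 ft/s = 0.3048 m/s, so 154.28 × 0.3048 = 47.02 m/s.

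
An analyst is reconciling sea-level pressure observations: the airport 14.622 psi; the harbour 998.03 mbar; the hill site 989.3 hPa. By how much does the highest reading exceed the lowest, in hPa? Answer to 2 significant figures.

the airport: 14.622 psi = 1008.15 hPa.
the harbour: 998.03 mb = 998.03 hPa.
Spread: 1008.15 − 989.30 = 19 hPa.

19 hPa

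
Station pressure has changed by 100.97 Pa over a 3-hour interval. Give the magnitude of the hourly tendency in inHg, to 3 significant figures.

100.97 Pa / 3 h × 0.0002953 inHg/Pa = 0.00994 inHg/h.

0.00994 inHg per hour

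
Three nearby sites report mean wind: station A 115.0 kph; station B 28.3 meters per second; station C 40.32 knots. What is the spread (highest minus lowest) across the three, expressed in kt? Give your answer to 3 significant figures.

station A: 115.0 km/h = 62.095 kt.
station B: 28.3 m/s = 55.011 kt.
Spread: 62.095 − 40.320 = 21.8 kt.

21.8 kt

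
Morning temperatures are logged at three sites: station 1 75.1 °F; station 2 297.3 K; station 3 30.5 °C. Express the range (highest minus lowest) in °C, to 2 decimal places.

6.56 °C

station 1: 75.1 °F = 23.944 °C.
station 2: 297.3 K = 24.150 °C.
Spread: 30.500 − 23.944 = 6.556 °C.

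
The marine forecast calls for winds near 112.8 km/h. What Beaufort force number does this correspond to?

Beaufort force 11

112.8 km/h = 31.3 m/s, which is Beaufort 11 (violent storm, 28.5–32.6 m/s).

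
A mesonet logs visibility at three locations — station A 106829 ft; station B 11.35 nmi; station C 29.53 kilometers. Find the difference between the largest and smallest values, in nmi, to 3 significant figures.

6.23 nmi

station A: 106829 ft = 17.5818 nmi.
station C: 29.53 km = 15.9449 nmi.
Spread: 17.5818 − 11.3500 = 6.23 nmi.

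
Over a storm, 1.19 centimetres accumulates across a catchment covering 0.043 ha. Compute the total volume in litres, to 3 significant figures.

Depth: 1.19 cm × 10 = 11.9 mm.
Area: 0.043 ha = 430 m².
1 mm over 1 m² is 1 L, so volume = 11.9 × 430 = 5117 L ≈ 5120 L.

5120 litres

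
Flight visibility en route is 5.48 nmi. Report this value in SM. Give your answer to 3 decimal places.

1 nmi = 1.15078 SM, so 5.48 × 1.15078 = 6.306 SM.

6.306 SM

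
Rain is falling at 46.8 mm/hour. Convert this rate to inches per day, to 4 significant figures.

44.22 in/day

46.8 mm/hour × 0.0393701 in/mm × 24 hour/day = 44.22 in/day.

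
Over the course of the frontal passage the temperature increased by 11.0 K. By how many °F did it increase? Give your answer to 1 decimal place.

19.8 °F

Converting a difference, only the 9/5 scale factor applies: Δ°F = 11.0 × 1.8 = 19.8 °F.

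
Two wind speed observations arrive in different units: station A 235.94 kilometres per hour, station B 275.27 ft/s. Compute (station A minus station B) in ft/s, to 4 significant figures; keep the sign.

-60.25 ft/s

station A: 235.94 km/h = 215.0226 ft/s.
Difference: 215.0226 − 275.2700 = -60.25 ft/s.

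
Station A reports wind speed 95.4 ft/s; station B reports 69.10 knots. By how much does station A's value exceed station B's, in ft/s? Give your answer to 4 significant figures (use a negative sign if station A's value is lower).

station B: 69.10 kt = 116.6277 ft/s.
Difference: 95.4000 − 116.6277 = -21.23 ft/s.

-21.23 ft/s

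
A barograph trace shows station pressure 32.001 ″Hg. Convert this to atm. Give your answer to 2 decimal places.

1.07 atm

1 inHg = 0.0334211 atm, so 32.001 × 0.0334211 = 1.07 atm.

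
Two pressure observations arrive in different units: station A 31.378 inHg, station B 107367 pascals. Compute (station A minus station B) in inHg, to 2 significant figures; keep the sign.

-0.33 inHg

station B: 107367 Pa = 31.7055 inHg.
Difference: 31.3780 − 31.7055 = -0.33 inHg.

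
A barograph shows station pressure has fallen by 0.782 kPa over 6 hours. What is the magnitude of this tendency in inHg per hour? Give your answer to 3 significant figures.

0.0385 inHg per hour

0.782 kPa / 6 h × 0.2953 inHg/kPa = 0.0385 inHg/h.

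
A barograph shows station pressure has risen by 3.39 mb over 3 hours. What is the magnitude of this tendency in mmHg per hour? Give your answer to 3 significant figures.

3.39 mb / 3 h × 0.750062 mmHg/mb = 0.848 mmHg/h.

0.848 mmHg per hour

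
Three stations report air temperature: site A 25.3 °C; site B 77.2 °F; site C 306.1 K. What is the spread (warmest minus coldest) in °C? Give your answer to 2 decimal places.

site B: 77.2 °F = 25.111 °C.
site C: 306.1 K = 32.950 °C.
Spread: 32.950 − 25.111 = 7.839 °C.

7.84 °C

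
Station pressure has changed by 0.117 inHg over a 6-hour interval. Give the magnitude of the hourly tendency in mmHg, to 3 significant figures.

0.117 inHg / 6 h × 25.4 mmHg/inHg = 0.495 mmHg/h.

0.495 mmHg per hour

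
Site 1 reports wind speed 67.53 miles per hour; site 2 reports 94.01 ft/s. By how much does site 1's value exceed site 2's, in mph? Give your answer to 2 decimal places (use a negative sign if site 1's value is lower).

site 2: 94.01 ft/s = 64.0977 mph.
Difference: 67.5300 − 64.0977 = 3.43 mph.

3.43 mph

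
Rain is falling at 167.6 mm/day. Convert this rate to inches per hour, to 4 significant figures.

0.2749 in/hour

167.6 mm/day × 0.0393701 in/mm × 0.0416667 day/hour = 0.2749 in/hour.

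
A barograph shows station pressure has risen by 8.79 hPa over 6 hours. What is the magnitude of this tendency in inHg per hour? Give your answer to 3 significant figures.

8.79 hPa / 6 h × 0.02953 inHg/hPa = 0.0433 inHg/h.

0.0433 inHg per hour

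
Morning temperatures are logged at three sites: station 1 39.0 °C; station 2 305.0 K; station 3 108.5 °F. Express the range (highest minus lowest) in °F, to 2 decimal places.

19.17 °F

station 2: 305.0 K = 31.850 °C.
station 3: 108.5 °F = 42.500 °C.
Spread: 42.500 − 31.850 = 10.650 °C = 19.17 °F.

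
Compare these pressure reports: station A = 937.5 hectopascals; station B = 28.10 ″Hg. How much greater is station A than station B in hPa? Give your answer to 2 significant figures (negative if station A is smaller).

-14 hPa

station B: 28.10 inHg = 951.58 hPa.
Difference: 937.50 − 951.58 = -14 hPa.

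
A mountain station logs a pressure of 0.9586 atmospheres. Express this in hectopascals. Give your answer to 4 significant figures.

971.3 hPa

1 atm = 1013.25 hPa, so 0.9586 × 1013.25 = 971.3 hPa.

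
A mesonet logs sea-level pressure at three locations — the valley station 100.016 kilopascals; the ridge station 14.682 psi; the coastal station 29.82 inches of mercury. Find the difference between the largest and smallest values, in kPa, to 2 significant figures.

1.2 kPa

the ridge station: 14.682 psi = 101.229 kPa.
the coastal station: 29.82 inHg = 100.982 kPa.
Spread: 101.229 − 100.016 = 1.2 kPa.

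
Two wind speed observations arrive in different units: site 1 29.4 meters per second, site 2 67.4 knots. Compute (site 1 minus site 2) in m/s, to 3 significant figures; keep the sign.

site 2: 67.4 kt = 34.6736 m/s.
Difference: 29.4000 − 34.6736 = -5.27 m/s.

-5.27 m/s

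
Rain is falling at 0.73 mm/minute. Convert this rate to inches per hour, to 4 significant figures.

1.724 in/hour

0.73 mm/minute × 0.0393701 in/mm × 60 minute/hour = 1.724 in/hour.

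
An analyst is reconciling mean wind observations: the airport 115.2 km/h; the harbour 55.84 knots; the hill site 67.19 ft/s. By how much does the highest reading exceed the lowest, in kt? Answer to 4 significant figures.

the airport: 115.2 km/h = 62.2030 kt.
the hill site: 67.19 ft/s = 39.8090 kt.
Spread: 62.2030 − 39.8090 = 22.39 kt.

22.39 kt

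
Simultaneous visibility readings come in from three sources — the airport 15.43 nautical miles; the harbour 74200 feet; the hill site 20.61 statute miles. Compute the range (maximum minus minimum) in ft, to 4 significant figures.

the airport: 15.43 nmi = 93754.46 ft.
the hill site: 20.61 SM = 108820.80 ft.
Spread: 108820.80 − 74200.00 = 34620 ft.

34620 ft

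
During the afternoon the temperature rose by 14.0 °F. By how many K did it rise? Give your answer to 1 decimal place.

7.8 K

For a temperature change the 32° offset cancels: ΔK = 14.0 × 0.5556 = 7.8 K.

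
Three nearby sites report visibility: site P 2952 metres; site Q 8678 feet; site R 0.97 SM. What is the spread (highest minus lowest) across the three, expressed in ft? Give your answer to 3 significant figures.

site P: 2952 m = 9685.04 ft.
site R: 0.97 SM = 5121.60 ft.
Spread: 9685.04 − 5121.60 = 4560 ft.

4560 ft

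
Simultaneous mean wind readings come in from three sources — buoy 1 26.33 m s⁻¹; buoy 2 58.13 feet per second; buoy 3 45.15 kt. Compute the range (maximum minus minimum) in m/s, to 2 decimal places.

buoy 2: 58.13 ft/s = 17.7180 m/s.
buoy 3: 45.15 kt = 23.2272 m/s.
Spread: 26.3300 − 17.7180 = 8.61 m/s.

8.61 m/s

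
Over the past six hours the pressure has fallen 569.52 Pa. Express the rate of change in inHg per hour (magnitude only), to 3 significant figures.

569.52 Pa / 6 h × 0.0002953 inHg/Pa = 0.0280 inHg/h.

0.0280 inHg per hour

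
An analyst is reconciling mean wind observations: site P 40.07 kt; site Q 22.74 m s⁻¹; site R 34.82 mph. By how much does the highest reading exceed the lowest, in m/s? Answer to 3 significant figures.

site P: 40.07 kt = 20.6138 m/s.
site R: 34.82 mph = 15.5659 m/s.
Spread: 22.7400 − 15.5659 = 7.17 m/s.

7.17 m/s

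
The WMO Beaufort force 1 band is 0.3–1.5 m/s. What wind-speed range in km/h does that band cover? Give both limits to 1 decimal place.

1.1 to 5.4 km/h

0.3–1.5 m/s × 3.6 = 1.1–5.4 km/h.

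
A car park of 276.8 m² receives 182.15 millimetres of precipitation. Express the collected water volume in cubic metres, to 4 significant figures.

50.42 cubic metres

1 mm over 1 m² is 1 L, so volume = 182.15 × 276.8 = 50419.12 L = 50.42 m³.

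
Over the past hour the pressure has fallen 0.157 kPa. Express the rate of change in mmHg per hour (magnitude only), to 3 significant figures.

0.157 kPa / 1 h × 7.50062 mmHg/kPa = 1.18 mmHg/h.

1.18 mmHg per hour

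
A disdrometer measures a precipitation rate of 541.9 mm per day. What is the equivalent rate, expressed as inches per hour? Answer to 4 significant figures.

541.9 mm/day × 0.0393701 in/mm × 0.0416667 day/hour = 0.8889 in/hour.

0.8889 in/hour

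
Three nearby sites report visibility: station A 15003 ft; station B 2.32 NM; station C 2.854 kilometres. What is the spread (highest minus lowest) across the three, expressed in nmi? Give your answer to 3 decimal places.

station A: 15003 ft = 2.46918 nmi.
station C: 2.854 km = 1.54104 nmi.
Spread: 2.46918 − 1.54104 = 0.928 nmi.

0.928 nmi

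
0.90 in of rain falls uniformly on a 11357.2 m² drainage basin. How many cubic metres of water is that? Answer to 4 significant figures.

Depth: 0.90 in × 25.4 = 22.86 mm.
1 mm over 1 m² is 1 L, so volume = 22.86 × 11357.2 = 259625.59 L = 259.6 m³.

259.6 cubic metres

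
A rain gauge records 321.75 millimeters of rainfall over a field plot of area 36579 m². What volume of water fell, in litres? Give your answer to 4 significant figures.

11770000 litres

1 mm over 1 m² is 1 L, so volume = 321.75 × 36579 = 11769293 L ≈ 11770000 L.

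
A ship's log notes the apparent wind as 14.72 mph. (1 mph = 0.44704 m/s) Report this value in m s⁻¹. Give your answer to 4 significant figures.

6.580 m/s

1 mph = 0.44704 m/s, so 14.72 × 0.44704 = 6.580 m/s.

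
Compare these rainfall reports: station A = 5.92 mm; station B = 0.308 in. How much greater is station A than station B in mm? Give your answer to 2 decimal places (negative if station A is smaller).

-1.90 mm

station B: 0.308 in = 7.8232 mm.
Difference: 5.9200 − 7.8232 = -1.90 mm.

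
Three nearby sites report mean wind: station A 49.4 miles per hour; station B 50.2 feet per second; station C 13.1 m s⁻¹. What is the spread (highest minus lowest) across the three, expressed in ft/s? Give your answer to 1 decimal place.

29.5 ft/s

station A: 49.4 mph = 72.453 ft/s.
station C: 13.1 m/s = 42.979 ft/s.
Spread: 72.453 − 42.979 = 29.5 ft/s.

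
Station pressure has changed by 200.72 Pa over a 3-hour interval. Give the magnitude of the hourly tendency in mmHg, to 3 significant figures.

0.502 mmHg per hour

200.72 Pa / 3 h × 0.00750062 mmHg/Pa = 0.502 mmHg/h.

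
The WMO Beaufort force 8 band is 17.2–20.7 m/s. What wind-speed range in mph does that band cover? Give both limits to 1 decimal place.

38.5 to 46.3 mph

17.2–20.7 m/s × 2.237 = 38.5–46.3 mph.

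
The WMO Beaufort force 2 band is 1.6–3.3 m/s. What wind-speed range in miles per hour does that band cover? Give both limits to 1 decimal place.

3.6 to 7.4 mph

1.6–3.3 m/s × 2.237 = 3.6–7.4 mph.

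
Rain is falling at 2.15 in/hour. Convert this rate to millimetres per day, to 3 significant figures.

2.15 in/hour × 25.4 mm/in × 24 hour/day = 1310 mm/day.

1310 mm/day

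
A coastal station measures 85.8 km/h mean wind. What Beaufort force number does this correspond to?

Beaufort force 9

85.8 km/h = 23.8 m/s, which is Beaufort 9 (strong gale, 20.8–24.4 m/s).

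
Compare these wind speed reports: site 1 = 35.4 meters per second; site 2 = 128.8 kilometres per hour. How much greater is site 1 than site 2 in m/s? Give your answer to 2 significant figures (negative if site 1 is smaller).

site 2: 128.8 km/h = 35.7778 m/s.
Difference: 35.4000 − 35.7778 = -0.38 m/s.

-0.38 m/s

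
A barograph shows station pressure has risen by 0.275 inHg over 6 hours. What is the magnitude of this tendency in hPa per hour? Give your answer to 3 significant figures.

0.275 inHg / 6 h × 33.8639 hPa/inHg = 1.55 hPa/h.

1.55 hPa per hour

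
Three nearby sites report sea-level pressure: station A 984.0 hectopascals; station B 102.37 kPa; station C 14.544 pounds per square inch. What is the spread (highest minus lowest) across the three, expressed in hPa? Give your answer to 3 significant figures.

39.7 hPa

station B: 102.37 kPa = 1023.700 hPa.
station C: 14.544 psi = 1002.774 hPa.
Spread: 1023.700 − 984.000 = 39.7 hPa.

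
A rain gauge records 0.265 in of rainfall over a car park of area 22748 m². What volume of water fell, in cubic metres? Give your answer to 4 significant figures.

Depth: 0.265 in × 25.4 = 6.731 mm.
1 mm over 1 m² is 1 L, so volume = 6.731 × 22748 = 153116.79 L = 153.1 m³.

153.1 cubic metres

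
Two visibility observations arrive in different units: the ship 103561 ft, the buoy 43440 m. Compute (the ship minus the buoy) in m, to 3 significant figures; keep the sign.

the ship: 103561 ft = 31565.39 m.
Difference: 31565.39 − 43440.00 = -11900 m.

-11900 m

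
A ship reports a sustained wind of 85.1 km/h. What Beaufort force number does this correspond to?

85.1 km/h = 23.6 m/s, which is Beaufort 9 (strong gale, 20.8–24.4 m/s).

Beaufort force 9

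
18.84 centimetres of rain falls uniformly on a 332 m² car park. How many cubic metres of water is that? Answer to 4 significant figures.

Depth: 18.84 cm × 10 = 188.4 mm.
1 mm over 1 m² is 1 L, so volume = 188.4 × 332 = 62548.8 L = 62.55 m³.

62.55 cubic metres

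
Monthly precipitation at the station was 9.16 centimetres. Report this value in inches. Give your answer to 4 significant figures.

3.606 in

1 cm = 0.393701 in, so 9.16 × 0.393701 = 3.606 in.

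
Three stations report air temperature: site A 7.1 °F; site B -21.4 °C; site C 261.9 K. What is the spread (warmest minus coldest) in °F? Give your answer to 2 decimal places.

18.27 °F

site A: 7.1 °F = -13.833 °C.
site C: 261.9 K = -11.250 °C.
Spread: (-11.250) − (-21.400) = 10.150 °C = 18.27 °F.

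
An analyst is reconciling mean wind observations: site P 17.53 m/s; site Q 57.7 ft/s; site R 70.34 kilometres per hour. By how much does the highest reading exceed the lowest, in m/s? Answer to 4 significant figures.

site Q: 57.7 ft/s = 17.58696 m/s.
site R: 70.34 km/h = 19.53889 m/s.
Spread: 19.53889 − 17.53000 = 2.009 m/s.

2.009 m/s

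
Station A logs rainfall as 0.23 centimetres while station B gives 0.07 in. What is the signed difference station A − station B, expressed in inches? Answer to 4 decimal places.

station A: 0.23 cm = 0.090551 in.
Difference: 0.090551 − 0.070000 = 0.0206 in.

0.0206 in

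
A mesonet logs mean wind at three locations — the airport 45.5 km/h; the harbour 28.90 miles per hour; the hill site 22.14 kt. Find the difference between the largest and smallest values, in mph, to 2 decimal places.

3.42 mph

the airport: 45.5 km/h = 28.2724 mph.
the hill site: 22.14 kt = 25.4783 mph.
Spread: 28.9000 − 25.4783 = 3.42 mph.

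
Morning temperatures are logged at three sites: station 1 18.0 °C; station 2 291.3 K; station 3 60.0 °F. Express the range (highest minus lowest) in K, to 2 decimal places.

2.59 K

station 2: 291.3 K = 18.150 °C.
station 3: 60.0 °F = 15.556 °C.
Spread: 18.150 − 15.556 = 2.594 °C.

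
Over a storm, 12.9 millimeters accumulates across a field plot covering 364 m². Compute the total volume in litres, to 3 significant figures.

4700 litres

1 mm over 1 m² is 1 L, so volume = 12.9 × 364 = 4695.6 L ≈ 4700 L.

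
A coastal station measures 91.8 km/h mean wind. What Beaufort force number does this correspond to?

Beaufort force 10

91.8 km/h = 25.5 m/s, which is Beaufort 10 (storm, 24.5–28.4 m/s).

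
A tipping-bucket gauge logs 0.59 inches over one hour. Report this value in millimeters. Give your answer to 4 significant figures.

1 in = 25.4 mm, so 0.59 × 25.4 = 14.99 mm.

14.99 mm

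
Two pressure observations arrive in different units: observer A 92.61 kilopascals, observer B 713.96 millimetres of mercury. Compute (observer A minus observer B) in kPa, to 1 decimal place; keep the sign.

-2.6 kPa

observer B: 713.96 mmHg = 95.187 kPa.
Difference: 92.610 − 95.187 = -2.6 kPa.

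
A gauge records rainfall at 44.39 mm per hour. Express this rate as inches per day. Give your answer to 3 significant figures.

41.9 in/day

44.39 mm/hour × 0.0393701 in/mm × 24 hour/day = 41.9 in/day.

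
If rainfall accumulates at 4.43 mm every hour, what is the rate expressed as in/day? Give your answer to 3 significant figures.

4.43 mm/hour × 0.0393701 in/mm × 24 hour/day = 4.19 in/day.

4.19 in/day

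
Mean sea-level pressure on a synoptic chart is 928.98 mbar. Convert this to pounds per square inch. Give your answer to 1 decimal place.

1 mb = 0.0145038 psi, so 928.98 × 0.0145038 = 13.5 psi.

13.5 psi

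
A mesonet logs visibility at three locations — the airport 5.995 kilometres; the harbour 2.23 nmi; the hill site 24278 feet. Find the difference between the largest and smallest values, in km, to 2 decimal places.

the harbour: 2.23 nmi = 4.1300 km.
the hill site: 24278 ft = 7.3999 km.
Spread: 7.3999 − 4.1300 = 3.27 km.

3.27 km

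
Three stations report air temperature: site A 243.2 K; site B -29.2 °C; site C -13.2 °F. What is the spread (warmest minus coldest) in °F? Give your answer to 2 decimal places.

site A: 243.2 K = -29.950 °C.
site C: -13.2 °F = -25.111 °C.
Spread: (-25.111) − (-29.950) = 4.839 °C = 8.71 °F.

8.71 °F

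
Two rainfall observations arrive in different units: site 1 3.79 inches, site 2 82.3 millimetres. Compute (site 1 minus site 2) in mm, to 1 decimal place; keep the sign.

14.0 mm

site 1: 3.79 in = 96.266 mm.
Difference: 96.266 − 82.300 = 14.0 mm.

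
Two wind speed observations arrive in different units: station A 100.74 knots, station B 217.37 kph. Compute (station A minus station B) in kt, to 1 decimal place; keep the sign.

-16.6 kt

station B: 217.37 km/h = 117.370 kt.
Difference: 100.740 − 117.370 = -16.6 kt.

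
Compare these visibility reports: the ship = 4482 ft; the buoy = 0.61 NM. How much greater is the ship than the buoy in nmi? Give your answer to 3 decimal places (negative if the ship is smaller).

the ship: 4482 ft = 0.73764 nmi.
Difference: 0.73764 − 0.61000 = 0.128 nmi.

0.128 nmi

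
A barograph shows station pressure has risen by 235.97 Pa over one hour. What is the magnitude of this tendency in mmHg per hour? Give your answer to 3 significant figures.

235.97 Pa / 1 h × 0.00750062 mmHg/Pa = 1.77 mmHg/h.

1.77 mmHg per hour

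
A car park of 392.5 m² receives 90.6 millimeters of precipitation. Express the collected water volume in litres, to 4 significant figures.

35560 litres

1 mm over 1 m² is 1 L, so volume = 90.6 × 392.5 = 35560.5 L ≈ 35560 L.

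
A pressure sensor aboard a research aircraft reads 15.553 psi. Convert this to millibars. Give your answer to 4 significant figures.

1 psi = 68.9476 mb, so 15.553 × 68.9476 = 1072 mb.

1072 mb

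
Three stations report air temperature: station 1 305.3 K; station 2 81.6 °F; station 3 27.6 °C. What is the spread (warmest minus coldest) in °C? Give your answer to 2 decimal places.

4.59 °C

station 1: 305.3 K = 32.150 °C.
station 2: 81.6 °F = 27.556 °C.
Spread: 32.150 − 27.556 = 4.594 °C.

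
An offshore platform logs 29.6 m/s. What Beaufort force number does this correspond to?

29.6 m/s lies in the Beaufort 11 band (violent storm, 28.5–32.6 m/s).

Beaufort force 11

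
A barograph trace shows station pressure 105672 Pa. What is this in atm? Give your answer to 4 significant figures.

1.043 atm

1 Pa = 9.86923e-06 atm, so 105672 × 9.86923e-06 = 1.043 atm.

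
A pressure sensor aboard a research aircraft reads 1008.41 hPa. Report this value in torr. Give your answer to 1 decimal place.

1 hPa = 0.750062 mmHg, so 1008.41 × 0.750062 = 756.4 mmHg.

756.4 mmHg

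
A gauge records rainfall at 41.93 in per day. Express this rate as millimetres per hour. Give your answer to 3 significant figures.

41.93 in/day × 25.4 mm/in × 0.0416667 day/hour = 44.4 mm/hour.

44.4 mm/hour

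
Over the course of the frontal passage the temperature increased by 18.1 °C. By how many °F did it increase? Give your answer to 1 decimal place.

For a temperature change the 32° offset cancels: Δ°F = 18.1 × 1.8 = 32.6 °F.

32.6 °F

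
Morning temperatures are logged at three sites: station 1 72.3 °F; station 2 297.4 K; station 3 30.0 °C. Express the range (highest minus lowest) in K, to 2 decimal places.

7.61 K

station 1: 72.3 °F = 22.389 °C.
station 2: 297.4 K = 24.250 °C.
Spread: 30.000 − 22.389 = 7.611 °C.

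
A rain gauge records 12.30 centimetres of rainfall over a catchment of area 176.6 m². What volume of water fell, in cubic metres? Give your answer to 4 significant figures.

21.72 cubic metres

Depth: 12.30 cm × 10 = 123 mm.
1 mm over 1 m² is 1 L, so volume = 123 × 176.6 = 21721.8 L = 21.72 m³.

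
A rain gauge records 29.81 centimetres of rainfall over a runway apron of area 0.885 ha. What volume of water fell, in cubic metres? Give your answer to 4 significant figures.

2638 cubic metres

Depth: 29.81 cm × 10 = 298.1 mm.
Area: 0.885 ha = 8850 m².
1 mm over 1 m² is 1 L, so volume = 298.1 × 8850 = 2638185 L = 2638 m³.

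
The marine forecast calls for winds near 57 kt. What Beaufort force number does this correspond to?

57 kt lies in the Beaufort 11 band (violent storm, 56–63 kt).

Beaufort force 11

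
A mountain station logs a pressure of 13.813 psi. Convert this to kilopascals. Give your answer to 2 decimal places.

95.24 kPa

1 psi = 6.89476 kPa, so 13.813 × 6.89476 = 95.24 kPa.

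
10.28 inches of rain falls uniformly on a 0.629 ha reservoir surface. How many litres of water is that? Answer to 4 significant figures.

Depth: 10.28 in × 25.4 = 261.112 mm.
Area: 0.629 ha = 6290 m².
1 mm over 1 m² is 1 L, so volume = 261.112 × 6290 = 1642394.5 L ≈ 1642000 L.

1642000 litres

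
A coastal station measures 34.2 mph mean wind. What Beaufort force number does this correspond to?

34.2 mph = 15.3 m/s, which is Beaufort 7 (near gale, 13.9–17.1 m/s).

Beaufort force 7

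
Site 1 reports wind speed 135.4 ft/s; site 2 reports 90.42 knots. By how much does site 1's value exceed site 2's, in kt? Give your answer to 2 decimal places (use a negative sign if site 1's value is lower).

-10.20 kt

site 1: 135.4 ft/s = 80.2223 kt.
Difference: 80.2223 − 90.4200 = -10.20 kt.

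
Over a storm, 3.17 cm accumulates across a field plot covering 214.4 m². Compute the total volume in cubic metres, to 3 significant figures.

Depth: 3.17 cm × 10 = 31.7 mm.
1 mm over 1 m² is 1 L, so volume = 31.7 × 214.4 = 6796.48 L = 6.80 m³.

6.80 cubic metres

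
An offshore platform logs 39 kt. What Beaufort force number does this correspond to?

Beaufort force 8

39 kt lies in the Beaufort 8 band (gale, 34–40 kt).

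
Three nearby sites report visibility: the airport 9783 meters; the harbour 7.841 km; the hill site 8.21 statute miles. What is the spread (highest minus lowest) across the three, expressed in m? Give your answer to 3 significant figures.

5370 m

the harbour: 7.841 km = 7841.00 m.
the hill site: 8.21 SM = 13212.71 m.
Spread: 13212.71 − 7841.00 = 5370 m.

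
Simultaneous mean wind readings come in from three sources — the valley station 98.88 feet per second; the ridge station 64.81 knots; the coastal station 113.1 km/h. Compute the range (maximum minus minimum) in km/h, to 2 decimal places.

the valley station: 98.88 ft/s = 108.4990 km/h.
the ridge station: 64.81 kt = 120.0281 km/h.
Spread: 120.0281 − 108.4990 = 11.53 km/h.

11.53 km/h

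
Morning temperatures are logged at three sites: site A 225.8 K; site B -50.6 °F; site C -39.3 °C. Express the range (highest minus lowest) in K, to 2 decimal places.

site A: 225.8 K = -47.350 °C.
site B: -50.6 °F = -45.889 °C.
Spread: (-39.300) − (-47.350) = 8.050 °C.

8.05 K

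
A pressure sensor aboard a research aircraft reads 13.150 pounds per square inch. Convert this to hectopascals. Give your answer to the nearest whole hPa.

1 psi = 68.9476 hPa, so 13.150 × 68.9476 = 907 hPa.

907 hPa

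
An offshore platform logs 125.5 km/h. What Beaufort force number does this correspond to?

Beaufort force 12

125.5 km/h = 34.9 m/s, which is Beaufort 12 (hurricane force, ≥32.7 m/s).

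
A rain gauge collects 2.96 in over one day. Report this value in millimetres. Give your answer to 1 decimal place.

1 in = 25.4 mm, so 2.96 × 25.4 = 75.2 mm.

75.2 mm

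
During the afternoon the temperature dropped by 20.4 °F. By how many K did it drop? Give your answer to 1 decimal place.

For a temperature change the 32° offset cancels: ΔK = 20.4 × 0.5556 = 11.3 K.

11.3 K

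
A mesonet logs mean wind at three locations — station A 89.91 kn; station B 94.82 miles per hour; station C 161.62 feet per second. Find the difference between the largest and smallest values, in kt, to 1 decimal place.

13.4 kt

station B: 94.82 mph = 82.396 kt.
station C: 161.62 ft/s = 95.757 kt.
Spread: 95.757 − 82.396 = 13.4 kt.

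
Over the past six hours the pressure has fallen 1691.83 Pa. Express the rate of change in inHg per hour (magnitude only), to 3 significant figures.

0.0833 inHg per hour

1691.83 Pa / 6 h × 0.0002953 inHg/Pa = 0.0833 inHg/h.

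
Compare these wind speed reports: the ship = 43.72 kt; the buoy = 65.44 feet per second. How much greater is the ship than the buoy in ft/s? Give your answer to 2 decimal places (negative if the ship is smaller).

the ship: 43.72 kt = 73.7910 ft/s.
Difference: 73.7910 − 65.4400 = 8.35 ft/s.

8.35 ft/s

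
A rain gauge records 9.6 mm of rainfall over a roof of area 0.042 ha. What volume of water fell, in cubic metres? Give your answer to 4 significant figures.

4.032 cubic metres

Area: 0.042 ha = 420 m².
1 mm over 1 m² is 1 L, so volume = 9.6 × 420 = 4032 L = 4.032 m³.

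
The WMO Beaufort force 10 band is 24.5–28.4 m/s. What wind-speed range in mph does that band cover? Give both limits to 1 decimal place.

54.8 to 63.5 mph

24.5–28.4 m/s × 2.237 = 54.8–63.5 mph.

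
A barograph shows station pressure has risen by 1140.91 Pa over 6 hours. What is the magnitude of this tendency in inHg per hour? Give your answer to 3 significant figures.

1140.91 Pa / 6 h × 0.0002953 inHg/Pa = 0.0562 inHg/h.

0.0562 inHg per hour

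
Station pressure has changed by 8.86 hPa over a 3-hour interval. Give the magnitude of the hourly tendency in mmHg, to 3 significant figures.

8.86 hPa / 3 h × 0.750062 mmHg/hPa = 2.22 mmHg/h.

2.22 mmHg per hour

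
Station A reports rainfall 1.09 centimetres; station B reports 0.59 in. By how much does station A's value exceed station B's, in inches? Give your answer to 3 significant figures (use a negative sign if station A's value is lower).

-0.161 in

station A: 1.09 cm = 0.42913 in.
Difference: 0.42913 − 0.59000 = -0.161 in.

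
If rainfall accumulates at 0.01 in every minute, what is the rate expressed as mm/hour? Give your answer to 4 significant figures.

15.24 mm/hour

0.01 in/minute × 25.4 mm/in × 60 minute/hour = 15.24 mm/hour.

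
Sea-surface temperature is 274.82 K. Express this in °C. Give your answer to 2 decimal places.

1.67 °C

°C = 274.82 − 273.15 = 1.67 °C.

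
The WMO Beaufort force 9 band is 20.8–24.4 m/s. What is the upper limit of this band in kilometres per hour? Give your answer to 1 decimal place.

87.8 km/h

20.8–24.4 m/s × 3.6 = 74.9–87.8 km/h.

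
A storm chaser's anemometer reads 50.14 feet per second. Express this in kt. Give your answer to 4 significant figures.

1 ft/s = 0.592484 kt, so 50.14 × 0.592484 = 29.71 kt.

29.71 kt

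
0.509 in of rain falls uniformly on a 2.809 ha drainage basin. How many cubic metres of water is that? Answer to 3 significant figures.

363 cubic metres

Depth: 0.509 in × 25.4 = 12.9286 mm.
Area: 2.809 ha = 28090 m².
1 mm over 1 m² is 1 L, so volume = 12.9286 × 28090 = 363164.37 L = 363 m³.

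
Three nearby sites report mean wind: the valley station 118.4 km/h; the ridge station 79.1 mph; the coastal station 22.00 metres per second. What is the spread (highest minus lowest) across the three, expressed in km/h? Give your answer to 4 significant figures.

48.10 km/h

the ridge station: 79.1 mph = 127.2991 km/h.
the coastal station: 22.00 m/s = 79.2000 km/h.
Spread: 127.2991 − 79.2000 = 48.10 km/h.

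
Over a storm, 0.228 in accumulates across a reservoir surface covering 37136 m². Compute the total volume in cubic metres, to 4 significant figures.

Depth: 0.228 in × 25.4 = 5.7912 mm.
1 mm over 1 m² is 1 L, so volume = 5.7912 × 37136 = 215062 L = 215.1 m³.

215.1 cubic metres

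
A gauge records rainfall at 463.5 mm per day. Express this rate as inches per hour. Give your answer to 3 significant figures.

463.5 mm/day × 0.0393701 in/mm × 0.0416667 day/hour = 0.760 in/hour.

0.760 in/hour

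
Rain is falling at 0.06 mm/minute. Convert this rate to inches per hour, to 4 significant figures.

0.1417 in/hour

0.06 mm/minute × 0.0393701 in/mm × 60 minute/hour = 0.1417 in/hour.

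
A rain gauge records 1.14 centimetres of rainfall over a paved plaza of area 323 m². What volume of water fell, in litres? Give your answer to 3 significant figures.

3680 litres

Depth: 1.14 cm × 10 = 11.4 mm.
1 mm over 1 m² is 1 L, so volume = 11.4 × 323 = 3682.2 L ≈ 3680 L.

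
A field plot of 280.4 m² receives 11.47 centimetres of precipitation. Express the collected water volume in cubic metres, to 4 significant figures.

Depth: 11.47 cm × 10 = 114.7 mm.
1 mm over 1 m² is 1 L, so volume = 114.7 × 280.4 = 32161.88 L = 32.16 m³.

32.16 cubic metres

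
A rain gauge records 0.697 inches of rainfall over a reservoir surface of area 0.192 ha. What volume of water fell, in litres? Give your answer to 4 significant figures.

33990 litres

Depth: 0.697 in × 25.4 = 17.7038 mm.
Area: 0.192 ha = 1920 m².
1 mm over 1 m² is 1 L, so volume = 17.7038 × 1920 = 33991.296 L ≈ 33990 L.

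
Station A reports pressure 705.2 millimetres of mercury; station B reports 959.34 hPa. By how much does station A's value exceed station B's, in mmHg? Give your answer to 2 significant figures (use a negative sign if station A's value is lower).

-14 mmHg

station B: 959.34 hPa = 719.56 mmHg.
Difference: 705.20 − 719.56 = -14 mmHg.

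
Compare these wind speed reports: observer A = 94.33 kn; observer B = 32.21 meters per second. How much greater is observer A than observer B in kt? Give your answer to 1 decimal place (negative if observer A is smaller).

observer B: 32.21 m/s = 62.611 kt.
Difference: 94.330 − 62.611 = 31.7 kt.

31.7 kt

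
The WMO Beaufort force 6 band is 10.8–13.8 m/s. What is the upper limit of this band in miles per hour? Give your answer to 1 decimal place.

10.8–13.8 m/s × 2.237 = 24.2–30.9 mph.

30.9 mph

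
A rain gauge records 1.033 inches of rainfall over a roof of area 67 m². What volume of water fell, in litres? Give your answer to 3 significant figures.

1760 litres

Depth: 1.033 in × 25.4 = 26.2382 mm.
1 mm over 1 m² is 1 L, so volume = 26.2382 × 67 = 1757.9594 L ≈ 1760 L.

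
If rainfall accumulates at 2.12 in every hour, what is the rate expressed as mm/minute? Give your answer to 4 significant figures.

0.8975 mm/minute

2.12 in/hour × 25.4 mm/in × 0.0166667 hour/minute = 0.8975 mm/minute.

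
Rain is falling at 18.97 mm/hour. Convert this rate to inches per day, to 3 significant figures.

17.9 in/day

18.97 mm/hour × 0.0393701 in/mm × 24 hour/day = 17.9 in/day.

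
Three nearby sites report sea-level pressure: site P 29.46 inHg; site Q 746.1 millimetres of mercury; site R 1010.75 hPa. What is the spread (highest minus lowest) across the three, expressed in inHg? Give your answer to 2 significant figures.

site Q: 746.1 mmHg = 29.3740 inHg.
site R: 1010.75 hPa = 29.8474 inHg.
Spread: 29.8474 − 29.3740 = 0.47 inHg.

0.47 inHg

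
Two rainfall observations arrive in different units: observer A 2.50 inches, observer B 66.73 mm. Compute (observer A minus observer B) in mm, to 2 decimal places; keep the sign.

-3.23 mm

observer A: 2.50 in = 63.5000 mm.
Difference: 63.5000 − 66.7300 = -3.23 mm.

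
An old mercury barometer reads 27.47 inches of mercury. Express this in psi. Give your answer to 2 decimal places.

1 inHg = 0.491154 psi, so 27.47 × 0.491154 = 13.49 psi.

13.49 psi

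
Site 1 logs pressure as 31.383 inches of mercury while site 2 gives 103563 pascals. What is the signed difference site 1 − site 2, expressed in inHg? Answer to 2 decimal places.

0.80 inHg

site 2: 103563 Pa = 30.5821 inHg.
Difference: 31.3830 − 30.5821 = 0.80 inHg.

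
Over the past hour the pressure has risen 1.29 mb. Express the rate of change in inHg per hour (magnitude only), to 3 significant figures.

0.0381 inHg per hour

1.29 mb / 1 h × 0.02953 inHg/mb = 0.0381 inHg/h.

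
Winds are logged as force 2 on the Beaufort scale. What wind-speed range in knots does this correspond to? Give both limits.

Beaufort 2 (light breeze) spans 4–6 knots.

4 to 6 kt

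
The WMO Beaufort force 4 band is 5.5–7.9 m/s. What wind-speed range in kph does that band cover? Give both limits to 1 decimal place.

5.5–7.9 m/s × 3.6 = 19.8–28.4 km/h.

19.8 to 28.4 km/h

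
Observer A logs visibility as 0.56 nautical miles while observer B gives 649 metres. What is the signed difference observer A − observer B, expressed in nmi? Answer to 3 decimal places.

0.210 nmi

observer B: 649 m = 0.35043 nmi.
Difference: 0.56000 − 0.35043 = 0.210 nmi.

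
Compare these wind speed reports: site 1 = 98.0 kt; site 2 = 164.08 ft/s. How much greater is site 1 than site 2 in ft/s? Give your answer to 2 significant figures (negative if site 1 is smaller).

site 1: 98.0 kt = 165.405 ft/s.
Difference: 165.405 − 164.080 = 1.3 ft/s.

1.3 ft/s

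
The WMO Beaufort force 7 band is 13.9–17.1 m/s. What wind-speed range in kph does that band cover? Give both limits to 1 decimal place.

13.9–17.1 m/s × 3.6 = 50.0–61.6 km/h.

50.0 to 61.6 km/h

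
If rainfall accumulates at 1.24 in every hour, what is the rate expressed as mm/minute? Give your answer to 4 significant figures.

0.5249 mm/minute

1.24 in/hour × 25.4 mm/in × 0.0166667 hour/minute = 0.5249 mm/minute.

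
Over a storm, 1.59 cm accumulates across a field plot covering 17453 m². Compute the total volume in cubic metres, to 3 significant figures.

Depth: 1.59 cm × 10 = 15.9 mm.
1 mm over 1 m² is 1 L, so volume = 15.9 × 17453 = 277502.7 L = 278 m³.

278 cubic metres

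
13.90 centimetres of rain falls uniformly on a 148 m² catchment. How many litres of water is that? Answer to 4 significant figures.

Depth: 13.90 cm × 10 = 139 mm.
1 mm over 1 m² is 1 L, so volume = 139 × 148 = 20572 L ≈ 20570 L.

20570 litres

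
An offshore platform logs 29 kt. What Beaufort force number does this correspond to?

Beaufort force 7

29 kt lies in the Beaufort 7 band (near gale, 28–33 kt).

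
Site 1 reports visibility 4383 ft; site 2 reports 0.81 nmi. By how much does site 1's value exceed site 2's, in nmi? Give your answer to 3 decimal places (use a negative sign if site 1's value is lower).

-0.089 nmi

site 1: 4383 ft = 0.72135 nmi.
Difference: 0.72135 − 0.81000 = -0.089 nmi.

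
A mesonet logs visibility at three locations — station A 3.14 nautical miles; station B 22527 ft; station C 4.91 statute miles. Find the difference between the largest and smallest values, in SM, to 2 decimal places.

1.30 SM

station A: 3.14 nmi = 3.6134 SM.
station B: 22527 ft = 4.2665 SM.
Spread: 4.9100 − 3.6134 = 1.30 SM.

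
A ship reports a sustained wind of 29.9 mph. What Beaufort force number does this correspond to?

29.9 mph = 13.4 m/s, which is Beaufort 6 (strong breeze, 10.8–13.8 m/s).

Beaufort force 6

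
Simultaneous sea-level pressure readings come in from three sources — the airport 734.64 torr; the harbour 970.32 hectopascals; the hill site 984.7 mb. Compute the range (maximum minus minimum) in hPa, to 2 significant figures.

the airport: 734.64 mmHg = 979.44 hPa.
the hill site: 984.7 mb = 984.70 hPa.
Spread: 984.70 − 970.32 = 14 hPa.

14 hPa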